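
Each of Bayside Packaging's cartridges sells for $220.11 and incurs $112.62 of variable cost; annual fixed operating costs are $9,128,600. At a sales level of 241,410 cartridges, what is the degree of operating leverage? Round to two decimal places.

At 241,410 units, contribution = 241,410 × $107.49 = $25,949,160.90.
Operating income = contribution − fixed costs = $25,949,160.90 − $9,128,600 = $16,820,560.90.
DOL = contribution ÷ EBIT = $25,949,160.90 ÷ $16,820,560.90 = 1.5427.

1.54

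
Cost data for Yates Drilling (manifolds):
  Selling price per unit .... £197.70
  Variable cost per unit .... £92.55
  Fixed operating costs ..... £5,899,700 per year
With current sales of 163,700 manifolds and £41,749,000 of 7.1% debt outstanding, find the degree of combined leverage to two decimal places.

2.06

Contribution at this volume is 163,700 × £105.15 = £17,213,055.00.
EBIT = £17,213,055.00 − £5,899,700 = £11,313,355.00. Interest = £2,964,179.00.
DOL = £17,213,055.00 ÷ £11,313,355.00 = 1.5215; DFL = £11,313,355.00 ÷ £8,349,176.00 = 1.3550.
Combined leverage = 1.5215 × 1.3550 = 2.0616.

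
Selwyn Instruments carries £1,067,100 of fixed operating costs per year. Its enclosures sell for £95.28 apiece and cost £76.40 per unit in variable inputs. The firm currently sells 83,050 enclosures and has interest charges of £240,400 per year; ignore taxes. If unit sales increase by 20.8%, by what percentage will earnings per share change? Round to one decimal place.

Contribution at this volume is 83,050 × £18.88 = £1,567,984.00.
Operating income = contribution − fixed costs = £1,567,984.00 − £1,067,100 = £500,884.00.
After interest of £240,400.00, pre-tax earnings = £260,484.00.
Degree of combined leverage = contribution ÷ (EBIT − I) = £1,567,984.00 ÷ £260,484.00 = 6.0195.
%ΔEPS = DCL × %ΔSales = 6.0195 × +20.8% = +125.2%.

+125.2%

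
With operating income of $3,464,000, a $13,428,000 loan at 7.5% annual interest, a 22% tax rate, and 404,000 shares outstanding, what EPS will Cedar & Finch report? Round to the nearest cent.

Pre-tax income = $3,464,000 − $1,007,100.00 = $2,456,900.00.
After tax at 22%: net income = $2,456,900.00 × 0.78 = $1,916,382.00.
EPS = $1,916,382.00 ÷ 404,000 = $4.74.

$4.74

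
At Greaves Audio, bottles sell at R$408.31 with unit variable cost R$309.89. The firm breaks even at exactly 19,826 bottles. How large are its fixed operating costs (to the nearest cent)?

R$1,951,274.92

Unit CM = price − variable cost = R$408.31 − R$309.89 = R$98.42.
Fixed costs = break-even units × CM = 19,826 × R$98.42 = R$1,951,274.92.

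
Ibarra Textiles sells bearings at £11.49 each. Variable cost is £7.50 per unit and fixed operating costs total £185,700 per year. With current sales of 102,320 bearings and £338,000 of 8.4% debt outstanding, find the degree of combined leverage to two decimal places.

2.10

Total contribution margin = 102,320 × £3.99 = £408,256.80.
EBIT = £408,256.80 − £185,700 = £222,556.80. Interest = £28,392.00.
DOL = £408,256.80 ÷ £222,556.80 = 1.8344; DFL = £222,556.80 ÷ £194,164.80 = 1.1462.
DCL = DOL × DFL = 1.8344 × 1.1462 = 2.1026.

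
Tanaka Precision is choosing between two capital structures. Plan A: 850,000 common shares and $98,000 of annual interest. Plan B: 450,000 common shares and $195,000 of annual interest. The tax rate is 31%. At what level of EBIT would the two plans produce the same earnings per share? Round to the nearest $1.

$304,125

At indifference, (EBIT − 98,000)(1 − t)/850,000 = (EBIT − 195,000)(1 − t)/450,000.
The (1 − t) factor cancels: (EBIT − 98,000) × 450,000 = (EBIT − 195,000) × 850,000.
EBIT × (850,000 − 450,000) = 195,000 × 850,000 − 98,000 × 450,000 = 121,650,000,000, so EBIT = 121,650,000,000 ÷ 400,000 = 304,125.00.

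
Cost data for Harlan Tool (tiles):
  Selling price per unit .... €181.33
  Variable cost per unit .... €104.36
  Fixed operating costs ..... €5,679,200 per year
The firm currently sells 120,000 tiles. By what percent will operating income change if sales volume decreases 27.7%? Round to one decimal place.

Contribution at this volume is 120,000 × €76.97 = €9,236,400.00.
Subtracting fixed costs: EBIT = €9,236,400.00 − €5,679,200 = €3,557,200.00.
So DOL = total CM / EBIT = €9,236,400.00 / €3,557,200.00 = 2.5965.
Operating income changes by 2.5965 × -27.7% = -71.9%.

-71.9%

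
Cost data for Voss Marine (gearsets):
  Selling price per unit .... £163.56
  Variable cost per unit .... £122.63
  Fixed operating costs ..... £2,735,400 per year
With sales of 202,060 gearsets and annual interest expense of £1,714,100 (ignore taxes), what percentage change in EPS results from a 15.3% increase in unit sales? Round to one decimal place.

Contribution at this volume is 202,060 × £40.93 = £8,270,315.80.
EBIT = £8,270,315.80 − £2,735,400 = £5,534,915.80.
After interest of £1,714,100.00, pre-tax earnings = £3,820,815.80.
DCL = total CM / (EBIT − I) = £8,270,315.80 / £3,820,815.80 = 2.1645.
EPS therefore changes by 2.1645 × (+15.3%) = +33.1%.

+33.1%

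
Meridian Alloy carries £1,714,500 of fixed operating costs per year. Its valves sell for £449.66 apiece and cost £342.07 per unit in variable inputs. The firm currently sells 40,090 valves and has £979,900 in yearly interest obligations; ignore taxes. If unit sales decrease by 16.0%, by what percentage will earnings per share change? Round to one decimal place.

At 40,090 units, contribution = 40,090 × £107.59 = £4,313,283.10.
Subtracting fixed costs: EBIT = £4,313,283.10 − £1,714,500 = £2,598,783.10.
After interest of £979,900.00, pre-tax earnings = £1,618,883.10.
Degree of combined leverage = contribution ÷ (EBIT − I) = £4,313,283.10 ÷ £1,618,883.10 = 2.6644.
EPS therefore changes by 2.6644 × (-16.0%) = -42.6%.

-42.6%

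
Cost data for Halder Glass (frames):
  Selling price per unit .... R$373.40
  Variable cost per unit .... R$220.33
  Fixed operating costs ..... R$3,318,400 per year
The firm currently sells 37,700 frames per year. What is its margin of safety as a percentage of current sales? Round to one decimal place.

42.5%

Unit CM = price − variable cost = R$373.40 − R$220.33 = R$153.07. Break-even units = R$3,318,400 ÷ R$153.07 = 21,678.97; break-even revenue = 21,678.97 × R$373.40 = R$8,094,927.55.
Current sales = 37,700 × R$373.40 = R$14,077,180.00.
Margin of safety = (R$14,077,180.00 − R$8,094,927.55) ÷ R$14,077,180.00 = 42.5%.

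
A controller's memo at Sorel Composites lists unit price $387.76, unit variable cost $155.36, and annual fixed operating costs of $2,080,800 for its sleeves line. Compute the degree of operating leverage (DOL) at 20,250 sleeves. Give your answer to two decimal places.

Total contribution margin = 20,250 × $232.40 = $4,706,100.00.
EBIT = $4,706,100.00 − $2,080,800 = $2,625,300.00.
So DOL = total CM / EBIT = $4,706,100.00 / $2,625,300.00 = 1.7926.

1.79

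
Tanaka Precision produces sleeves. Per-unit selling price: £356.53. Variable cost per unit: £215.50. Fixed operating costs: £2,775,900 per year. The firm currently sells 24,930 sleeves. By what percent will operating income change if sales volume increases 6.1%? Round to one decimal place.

Total contribution margin = 24,930 × £141.03 = £3,515,877.90.
EBIT = £3,515,877.90 − £2,775,900 = £739,977.90.
Degree of operating leverage = £3,515,877.90 / £739,977.90 = 4.7513.
Operating income changes by 4.7513 × +6.1% = +29.0%.

+29.0%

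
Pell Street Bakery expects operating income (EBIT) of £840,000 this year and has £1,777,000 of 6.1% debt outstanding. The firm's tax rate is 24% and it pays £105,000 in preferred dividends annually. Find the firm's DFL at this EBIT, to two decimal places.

Interest = £108,397.00.
Pre-tax preferred-dividend burden = £105,000 ÷ (1 − 0.24) = £138,157.89.
DFL = EBIT ÷ [EBIT − I − D_p/(1−t)] = £840,000 ÷ [£840,000 − £108,397.00 − £138,157.89] = £840,000 ÷ £593,445.11 = 1.4155.

1.42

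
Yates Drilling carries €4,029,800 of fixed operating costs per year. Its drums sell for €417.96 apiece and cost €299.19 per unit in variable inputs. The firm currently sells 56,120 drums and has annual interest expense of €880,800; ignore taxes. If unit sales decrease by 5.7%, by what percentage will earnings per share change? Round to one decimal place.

Contribution at this volume is 56,120 × €118.77 = €6,665,372.40.
EBIT = €6,665,372.40 − €4,029,800 = €2,635,572.40.
After interest of €880,800.00, pre-tax earnings = €1,754,772.40.
DCL = total CM / (EBIT − I) = €6,665,372.40 / €1,754,772.40 = 3.7984.
EPS therefore changes by 3.7984 × (-5.7%) = -21.7%.

-21.7%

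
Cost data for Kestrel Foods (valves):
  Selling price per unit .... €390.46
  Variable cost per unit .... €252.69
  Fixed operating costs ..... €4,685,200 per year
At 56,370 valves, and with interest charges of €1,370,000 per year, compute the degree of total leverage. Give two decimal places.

Contribution at this volume is 56,370 × €137.77 = €7,766,094.90.
EBIT = €7,766,094.90 − €4,685,200 = €3,080,894.90. Interest = €1,370,000.00, so EBIT − I = €1,710,894.90.
DCL = contribution ÷ (EBIT − I) = €7,766,094.90 ÷ €1,710,894.90 = 4.5392.

4.54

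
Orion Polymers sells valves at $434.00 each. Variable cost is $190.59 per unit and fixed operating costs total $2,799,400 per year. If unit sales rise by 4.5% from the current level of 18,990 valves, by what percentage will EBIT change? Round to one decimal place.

+11.4%

Contribution at this volume is 18,990 × $243.41 = $4,622,355.90.
EBIT = $4,622,355.90 − $2,799,400 = $1,822,955.90.
So DOL = total CM / EBIT = $4,622,355.90 / $1,822,955.90 = 2.5356.
So EBIT moves 2.5356 × (+4.5%) = +11.4%.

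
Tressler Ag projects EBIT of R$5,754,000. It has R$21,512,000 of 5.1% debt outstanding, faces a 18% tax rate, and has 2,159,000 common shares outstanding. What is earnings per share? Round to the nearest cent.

Interest = R$1,097,112.00, so EBT = R$5,754,000 − R$1,097,112.00 = R$4,656,888.00.
Net income = R$4,656,888.00 × (1 − 0.18) = R$3,818,648.16.
EPS = R$3,818,648.16 ÷ 2,159,000 = R$1.77.

R$1.77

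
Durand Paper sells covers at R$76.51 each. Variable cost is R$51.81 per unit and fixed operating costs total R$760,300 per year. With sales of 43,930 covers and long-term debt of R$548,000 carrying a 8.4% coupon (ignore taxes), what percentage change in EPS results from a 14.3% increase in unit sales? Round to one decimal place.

Total contribution margin = 43,930 × R$24.70 = R$1,085,071.00.
Operating income = contribution − fixed costs = R$1,085,071.00 − R$760,300 = R$324,771.00.
After interest of R$46,032.00, pre-tax earnings = R$278,739.00.
Degree of combined leverage = contribution ÷ (EBIT − I) = R$1,085,071.00 ÷ R$278,739.00 = 3.8928.
EPS therefore changes by 3.8928 × (+14.3%) = +55.7%.

+55.7%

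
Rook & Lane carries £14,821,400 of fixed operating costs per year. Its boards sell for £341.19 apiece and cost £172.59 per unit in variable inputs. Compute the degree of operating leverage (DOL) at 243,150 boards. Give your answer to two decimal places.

1.57

Total contribution margin = 243,150 × £168.60 = £40,995,090.00.
EBIT = £40,995,090.00 − £14,821,400 = £26,173,690.00.
Degree of operating leverage = £40,995,090.00 / £26,173,690.00 = 1.5663.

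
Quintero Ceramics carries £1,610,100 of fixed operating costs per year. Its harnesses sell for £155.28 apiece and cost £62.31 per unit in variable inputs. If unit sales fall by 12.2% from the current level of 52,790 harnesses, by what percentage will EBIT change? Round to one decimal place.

-18.2%

Contribution at this volume is 52,790 × £92.97 = £4,907,886.30.
Operating income = contribution − fixed costs = £4,907,886.30 − £1,610,100 = £3,297,786.30.
Degree of operating leverage = £4,907,886.30 / £3,297,786.30 = 1.4882.
%ΔEBIT = DOL × %ΔSales = 1.4882 × -12.2% = -18.2%.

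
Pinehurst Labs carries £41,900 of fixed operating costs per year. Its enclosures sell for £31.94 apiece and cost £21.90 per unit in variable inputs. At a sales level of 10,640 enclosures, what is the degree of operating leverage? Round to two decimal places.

1.65

Total contribution margin = 10,640 × £10.04 = £106,825.60.
Operating income = contribution − fixed costs = £106,825.60 − £41,900 = £64,925.60.
DOL = contribution ÷ EBIT = £106,825.60 ÷ £64,925.60 = 1.6454.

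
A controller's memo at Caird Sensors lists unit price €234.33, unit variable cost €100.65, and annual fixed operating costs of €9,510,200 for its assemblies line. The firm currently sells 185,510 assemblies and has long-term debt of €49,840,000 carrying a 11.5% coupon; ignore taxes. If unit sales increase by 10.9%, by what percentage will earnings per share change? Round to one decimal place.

+28.3%

Contribution at this volume is 185,510 × €133.68 = €24,798,976.80.
Subtracting fixed costs: EBIT = €24,798,976.80 − €9,510,200 = €15,288,776.80.
Interest = €5,731,600.00, so EBIT − I = €9,557,176.80.
DCL = total CM / (EBIT − I) = €24,798,976.80 / €9,557,176.80 = 2.5948.
%ΔEPS = DCL × %ΔSales = 2.5948 × +10.9% = +28.3%.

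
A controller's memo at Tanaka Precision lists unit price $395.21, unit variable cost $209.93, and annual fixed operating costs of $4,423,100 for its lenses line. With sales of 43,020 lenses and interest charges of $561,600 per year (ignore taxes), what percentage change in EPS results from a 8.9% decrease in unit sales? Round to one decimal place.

At 43,020 units, contribution = 43,020 × $185.28 = $7,970,745.60.
Subtracting fixed costs: EBIT = $7,970,745.60 − $4,423,100 = $3,547,645.60.
After interest of $561,600.00, pre-tax earnings = $2,986,045.60.
DCL = total CM / (EBIT − I) = $7,970,745.60 / $2,986,045.60 = 2.6693.
%ΔEPS = DCL × %ΔSales = 2.6693 × -8.9% = -23.8%.

-23.8%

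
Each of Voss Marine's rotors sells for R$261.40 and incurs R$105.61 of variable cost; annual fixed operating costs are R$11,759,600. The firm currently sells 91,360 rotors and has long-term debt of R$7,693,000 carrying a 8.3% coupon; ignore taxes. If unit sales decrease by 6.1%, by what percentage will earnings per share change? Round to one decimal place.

Total contribution margin = 91,360 × R$155.79 = R$14,232,974.40.
Subtracting fixed costs: EBIT = R$14,232,974.40 − R$11,759,600 = R$2,473,374.40.
After interest of R$638,519.00, pre-tax earnings = R$1,834,855.40.
Degree of combined leverage = contribution ÷ (EBIT − I) = R$14,232,974.40 ÷ R$1,834,855.40 = 7.7570.
%ΔEPS = DCL × %ΔSales = 7.7570 × -6.1% = -47.3%.

-47.3%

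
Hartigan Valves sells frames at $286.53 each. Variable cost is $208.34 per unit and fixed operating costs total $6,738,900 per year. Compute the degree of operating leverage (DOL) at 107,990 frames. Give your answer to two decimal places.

Total contribution margin = 107,990 × $78.19 = $8,443,738.10.
Subtracting fixed costs: EBIT = $8,443,738.10 − $6,738,900 = $1,704,838.10.
DOL = contribution ÷ EBIT = $8,443,738.10 ÷ $1,704,838.10 = 4.9528.

4.95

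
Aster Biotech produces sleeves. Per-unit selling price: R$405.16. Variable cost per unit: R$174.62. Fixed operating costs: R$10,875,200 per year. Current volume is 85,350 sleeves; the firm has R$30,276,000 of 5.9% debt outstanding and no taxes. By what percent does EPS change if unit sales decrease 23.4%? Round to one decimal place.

-65.6%

At 85,350 units, contribution = 85,350 × R$230.54 = R$19,676,589.00.
Subtracting fixed costs: EBIT = R$19,676,589.00 − R$10,875,200 = R$8,801,389.00.
After interest of R$1,786,284.00, pre-tax earnings = R$7,015,105.00.
Degree of combined leverage = contribution ÷ (EBIT − I) = R$19,676,589.00 ÷ R$7,015,105.00 = 2.8049.
%ΔEPS = DCL × %ΔSales = 2.8049 × -23.4% = -65.6%.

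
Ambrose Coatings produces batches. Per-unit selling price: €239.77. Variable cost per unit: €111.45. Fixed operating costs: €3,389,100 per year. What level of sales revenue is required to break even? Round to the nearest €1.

CM per unit = €239.77 − €111.45 = €128.32; CM ratio = €128.32 / €239.77 = 0.5352.
Break-even revenue = fixed costs × price ÷ CM = €3,389,100 × €239.77 ÷ €128.32 = €6,332,641.

€6,332,641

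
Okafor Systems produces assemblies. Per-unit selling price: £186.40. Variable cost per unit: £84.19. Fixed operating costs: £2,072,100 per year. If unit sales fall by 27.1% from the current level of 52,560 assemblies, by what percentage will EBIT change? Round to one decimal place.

Contribution at this volume is 52,560 × £102.21 = £5,372,157.60.
Operating income = contribution − fixed costs = £5,372,157.60 − £2,072,100 = £3,300,057.60.
DOL = contribution ÷ EBIT = £5,372,157.60 ÷ £3,300,057.60 = 1.6279.
So EBIT moves 1.6279 × (-27.1%) = -44.1%.

-44.1%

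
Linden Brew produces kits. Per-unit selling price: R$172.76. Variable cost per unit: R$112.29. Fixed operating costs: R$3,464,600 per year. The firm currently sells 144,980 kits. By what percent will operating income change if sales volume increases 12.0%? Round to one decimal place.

+19.8%

Total contribution margin = 144,980 × R$60.47 = R$8,766,940.60.
Operating income = contribution − fixed costs = R$8,766,940.60 − R$3,464,600 = R$5,302,340.60.
Degree of operating leverage = R$8,766,940.60 / R$5,302,340.60 = 1.6534.
Operating income changes by 1.6534 × +12.0% = +19.8%.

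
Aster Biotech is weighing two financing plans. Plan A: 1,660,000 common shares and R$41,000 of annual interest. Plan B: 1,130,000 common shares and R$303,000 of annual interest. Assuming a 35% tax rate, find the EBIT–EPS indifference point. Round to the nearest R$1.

Set EPS_A = EPS_B: (EBIT − R$41,000)(1 − 0.35) ÷ 1,660,000 = (EBIT − R$303,000)(1 − 0.35) ÷ 1,130,000.
Cancelling (1 − t) and cross-multiplying: 1,130,000·(EBIT − 41,000) = 1,660,000·(EBIT − 303,000).
EBIT × (1,660,000 − 1,130,000) = 303,000 × 1,660,000 − 41,000 × 1,130,000 = 456,650,000,000, so EBIT = 456,650,000,000 ÷ 530,000 = 861,603.77.

R$861,604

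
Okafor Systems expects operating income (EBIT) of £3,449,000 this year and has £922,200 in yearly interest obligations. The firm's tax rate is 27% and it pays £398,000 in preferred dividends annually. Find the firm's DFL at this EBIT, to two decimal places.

Annual interest charges come to £922,200.00.
Pre-tax preferred-dividend burden = £398,000 ÷ (1 − 0.27) = £545,205.48.
DFL = EBIT ÷ [EBIT − I − D_p/(1−t)] = £3,449,000 ÷ [£3,449,000 − £922,200.00 − £545,205.48] = £3,449,000 ÷ £1,981,594.52 = 1.7405.

1.74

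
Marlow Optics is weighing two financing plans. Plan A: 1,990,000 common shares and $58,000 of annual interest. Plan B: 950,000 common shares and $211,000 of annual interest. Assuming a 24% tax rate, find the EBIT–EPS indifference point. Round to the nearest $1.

Set EPS_A = EPS_B: (EBIT − $58,000)(1 − 0.24) ÷ 1,990,000 = (EBIT − $211,000)(1 − 0.24) ÷ 950,000.
Cancelling (1 − t) and cross-multiplying: 950,000·(EBIT − 58,000) = 1,990,000·(EBIT − 211,000).
Solving, EBIT = (211,000·1,990,000 − 58,000·950,000) / (1,990,000 − 950,000) = 364,790,000,000 / 1,040,000 = 350,759.62.

$350,760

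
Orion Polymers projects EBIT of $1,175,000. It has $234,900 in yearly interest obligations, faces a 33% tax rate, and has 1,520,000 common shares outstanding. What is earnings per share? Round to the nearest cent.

Interest = $234,900.00, so EBT = $1,175,000 − $234,900.00 = $940,100.00.
Net income = $940,100.00 × (1 − 0.33) = $629,867.00.
Per share: $629,867.00 / 1,520,000 shares = $0.41.

$0.41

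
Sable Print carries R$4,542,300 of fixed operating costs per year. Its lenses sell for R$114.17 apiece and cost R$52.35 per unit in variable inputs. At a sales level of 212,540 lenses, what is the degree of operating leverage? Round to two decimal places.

Total contribution margin = 212,540 × R$61.82 = R$13,139,222.80.
Operating income = contribution − fixed costs = R$13,139,222.80 − R$4,542,300 = R$8,596,922.80.
Degree of operating leverage = R$13,139,222.80 / R$8,596,922.80 = 1.5284.

1.53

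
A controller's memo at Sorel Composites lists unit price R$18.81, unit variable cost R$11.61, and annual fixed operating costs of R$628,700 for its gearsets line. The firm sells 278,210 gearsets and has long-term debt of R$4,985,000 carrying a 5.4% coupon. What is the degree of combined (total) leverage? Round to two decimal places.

Total contribution margin = 278,210 × R$7.20 = R$2,003,112.00.
Operating income = contribution − fixed costs = R$2,003,112.00 − R$628,700 = R$1,374,412.00. Interest = R$269,190.00.
DOL = R$2,003,112.00 ÷ R$1,374,412.00 = 1.4574; DFL = R$1,374,412.00 ÷ R$1,105,222.00 = 1.2436.
Combined leverage = 1.4574 × 1.2436 = 1.8124.

1.81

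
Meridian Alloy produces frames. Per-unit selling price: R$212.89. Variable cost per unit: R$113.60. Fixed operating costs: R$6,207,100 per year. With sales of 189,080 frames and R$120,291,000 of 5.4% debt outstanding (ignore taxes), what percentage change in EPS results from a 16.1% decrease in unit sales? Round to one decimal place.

-49.8%

Contribution at this volume is 189,080 × R$99.29 = R$18,773,753.20.
EBIT = R$18,773,753.20 − R$6,207,100 = R$12,566,653.20.
Interest = R$6,495,714.00, so EBIT − I = R$6,070,939.20.
Degree of combined leverage = contribution ÷ (EBIT − I) = R$18,773,753.20 ÷ R$6,070,939.20 = 3.0924.
%ΔEPS = DCL × %ΔSales = 3.0924 × -16.1% = -49.8%.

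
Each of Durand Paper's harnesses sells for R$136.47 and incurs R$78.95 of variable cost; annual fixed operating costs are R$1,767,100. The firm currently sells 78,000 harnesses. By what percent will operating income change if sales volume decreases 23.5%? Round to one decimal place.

Total contribution margin = 78,000 × R$57.52 = R$4,486,560.00.
Operating income = contribution − fixed costs = R$4,486,560.00 − R$1,767,100 = R$2,719,460.00.
Degree of operating leverage = R$4,486,560.00 / R$2,719,460.00 = 1.6498.
Operating income changes by 1.6498 × -23.5% = -38.8%.

-38.8%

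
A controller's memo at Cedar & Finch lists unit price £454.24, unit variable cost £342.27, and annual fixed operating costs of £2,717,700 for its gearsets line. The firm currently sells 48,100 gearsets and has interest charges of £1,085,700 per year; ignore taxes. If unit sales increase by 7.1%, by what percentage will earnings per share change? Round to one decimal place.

Total contribution margin = 48,100 × £111.97 = £5,385,757.00.
EBIT = £5,385,757.00 − £2,717,700 = £2,668,057.00.
After interest of £1,085,700.00, pre-tax earnings = £1,582,357.00.
DCL = total CM / (EBIT − I) = £5,385,757.00 / £1,582,357.00 = 3.4036.
%ΔEPS = DCL × %ΔSales = 3.4036 × +7.1% = +24.2%.

+24.2%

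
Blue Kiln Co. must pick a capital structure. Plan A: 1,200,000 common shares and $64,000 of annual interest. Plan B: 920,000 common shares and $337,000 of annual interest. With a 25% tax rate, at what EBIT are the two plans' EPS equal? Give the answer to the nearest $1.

$1,234,000

At indifference, (EBIT − 64,000)(1 − t)/1,200,000 = (EBIT − 337,000)(1 − t)/920,000.
Cancelling (1 − t) and cross-multiplying: 920,000·(EBIT − 64,000) = 1,200,000·(EBIT − 337,000).
EBIT × (1,200,000 − 920,000) = 337,000 × 1,200,000 − 64,000 × 920,000 = 345,520,000,000, so EBIT = 345,520,000,000 ÷ 280,000 = 1,234,000.00.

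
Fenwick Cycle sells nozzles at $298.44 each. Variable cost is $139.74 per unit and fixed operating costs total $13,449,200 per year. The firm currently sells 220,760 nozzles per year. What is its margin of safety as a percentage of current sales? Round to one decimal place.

Each unit contributes $298.44 − $139.74 = $158.70. Break-even units = $13,449,200 ÷ $158.70 = 84,746.06; break-even revenue = 84,746.06 × $298.44 = $25,291,614.67.
Current sales = 220,760 × $298.44 = $65,883,614.40.
Margin of safety = ($65,883,614.40 − $25,291,614.67) ÷ $65,883,614.40 = 61.6%.

61.6%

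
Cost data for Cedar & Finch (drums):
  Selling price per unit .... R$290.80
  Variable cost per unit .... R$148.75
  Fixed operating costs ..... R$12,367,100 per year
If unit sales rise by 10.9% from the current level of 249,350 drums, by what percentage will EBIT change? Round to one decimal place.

+16.7%

Contribution at this volume is 249,350 × R$142.05 = R$35,420,167.50.
EBIT = R$35,420,167.50 − R$12,367,100 = R$23,053,067.50.
DOL = contribution ÷ EBIT = R$35,420,167.50 ÷ R$23,053,067.50 = 1.5365.
Operating income changes by 1.5365 × +10.9% = +16.7%.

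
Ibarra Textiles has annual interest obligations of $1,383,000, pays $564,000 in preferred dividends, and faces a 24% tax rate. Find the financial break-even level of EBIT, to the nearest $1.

Preferred dividends are paid after tax, so their pre-tax equivalent is $564,000 ÷ (1 − 0.24) = $742,105.26.
Financial break-even EBIT = interest + D_p ÷ (1 − t) = $1,383,000 + $742,105.26 = $2,125,105.26.

$2,125,105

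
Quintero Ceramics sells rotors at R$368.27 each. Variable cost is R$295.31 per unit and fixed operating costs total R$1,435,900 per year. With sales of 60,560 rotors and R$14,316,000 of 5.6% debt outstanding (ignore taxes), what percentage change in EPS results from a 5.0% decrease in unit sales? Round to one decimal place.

-10.1%

Contribution at this volume is 60,560 × R$72.96 = R$4,418,457.60.
Subtracting fixed costs: EBIT = R$4,418,457.60 − R$1,435,900 = R$2,982,557.60.
Interest = R$801,696.00, so EBIT − I = R$2,180,861.60.
DCL = total CM / (EBIT − I) = R$4,418,457.60 / R$2,180,861.60 = 2.0260.
EPS therefore changes by 2.0260 × (-5.0%) = -10.1%.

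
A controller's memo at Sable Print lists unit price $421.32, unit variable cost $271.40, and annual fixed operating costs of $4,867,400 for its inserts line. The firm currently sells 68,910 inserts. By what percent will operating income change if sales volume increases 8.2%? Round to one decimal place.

Contribution at this volume is 68,910 × $149.92 = $10,330,987.20.
EBIT = $10,330,987.20 − $4,867,400 = $5,463,587.20.
So DOL = total CM / EBIT = $10,330,987.20 / $5,463,587.20 = 1.8909.
So EBIT moves 1.8909 × (+8.2%) = +15.5%.

+15.5%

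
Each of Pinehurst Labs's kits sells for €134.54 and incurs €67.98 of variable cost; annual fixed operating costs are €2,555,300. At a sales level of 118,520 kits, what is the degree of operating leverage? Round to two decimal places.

1.48

At 118,520 units, contribution = 118,520 × €66.56 = €7,888,691.20.
Operating income = contribution − fixed costs = €7,888,691.20 − €2,555,300 = €5,333,391.20.
DOL = contribution ÷ EBIT = €7,888,691.20 ÷ €5,333,391.20 = 1.4791.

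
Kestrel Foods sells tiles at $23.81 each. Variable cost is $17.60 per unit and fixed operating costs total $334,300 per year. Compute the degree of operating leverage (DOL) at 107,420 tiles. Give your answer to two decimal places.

At 107,420 units, contribution = 107,420 × $6.21 = $667,078.20.
Subtracting fixed costs: EBIT = $667,078.20 − $334,300 = $332,778.20.
So DOL = total CM / EBIT = $667,078.20 / $332,778.20 = 2.0046.

2.00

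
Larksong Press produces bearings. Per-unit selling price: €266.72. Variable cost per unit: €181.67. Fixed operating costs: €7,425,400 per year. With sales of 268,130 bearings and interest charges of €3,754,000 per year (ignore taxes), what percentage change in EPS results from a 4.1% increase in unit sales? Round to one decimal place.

+8.0%

Total contribution margin = 268,130 × €85.05 = €22,804,456.50.
Operating income = contribution − fixed costs = €22,804,456.50 − €7,425,400 = €15,379,056.50.
Interest = €3,754,000.00, so EBIT − I = €11,625,056.50.
Degree of combined leverage = contribution ÷ (EBIT − I) = €22,804,456.50 ÷ €11,625,056.50 = 1.9617.
%ΔEPS = DCL × %ΔSales = 1.9617 × +4.1% = +8.0%.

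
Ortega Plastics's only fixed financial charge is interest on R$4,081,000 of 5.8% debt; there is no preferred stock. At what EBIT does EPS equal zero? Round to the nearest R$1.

R$236,698

Annual interest = 5.8% × R$4,081,000 = R$236,698.00.
With no preferred dividends, EPS = 0 when EBIT exactly covers interest, so the financial break-even EBIT is R$236,698.00.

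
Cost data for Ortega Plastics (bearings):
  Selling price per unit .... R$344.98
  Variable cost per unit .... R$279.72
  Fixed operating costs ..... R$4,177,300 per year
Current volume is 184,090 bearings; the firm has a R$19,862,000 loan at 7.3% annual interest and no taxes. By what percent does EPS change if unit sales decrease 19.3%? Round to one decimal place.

At 184,090 units, contribution = 184,090 × R$65.26 = R$12,013,713.40.
Operating income = contribution − fixed costs = R$12,013,713.40 − R$4,177,300 = R$7,836,413.40.
Interest = R$1,449,926.00, so EBIT − I = R$6,386,487.40.
DCL = total CM / (EBIT − I) = R$12,013,713.40 / R$6,386,487.40 = 1.8811.
%ΔEPS = DCL × %ΔSales = 1.8811 × -19.3% = -36.3%.

-36.3%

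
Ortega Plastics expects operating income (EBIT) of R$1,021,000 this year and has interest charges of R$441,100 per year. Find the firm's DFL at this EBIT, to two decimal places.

1.76

Interest = R$441,100.00.
DFL = EBIT ÷ (EBIT − I) = R$1,021,000 ÷ (R$1,021,000 − R$441,100.00) = R$1,021,000 ÷ R$579,900.00 = 1.7606.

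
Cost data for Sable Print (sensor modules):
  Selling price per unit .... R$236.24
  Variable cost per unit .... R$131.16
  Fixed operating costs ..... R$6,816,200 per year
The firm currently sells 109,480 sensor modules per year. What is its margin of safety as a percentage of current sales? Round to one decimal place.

40.8%

Each unit contributes R$236.24 − R$131.16 = R$105.08. Break-even units = R$6,816,200 ÷ R$105.08 = 64,866.77; break-even revenue = 64,866.77 × R$236.24 = R$15,324,125.31.
Actual sales revenue = 109,480 × R$236.24 = R$25,863,555.20.
Margin of safety = (R$25,863,555.20 − R$15,324,125.31) ÷ R$25,863,555.20 = 40.8%.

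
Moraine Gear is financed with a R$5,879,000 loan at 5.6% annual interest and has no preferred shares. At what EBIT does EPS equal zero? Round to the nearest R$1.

R$329,224

Annual interest = 5.6% × R$5,879,000 = R$329,224.00.
Without preferred stock the financial break-even is simply EBIT = interest = R$329,224.00.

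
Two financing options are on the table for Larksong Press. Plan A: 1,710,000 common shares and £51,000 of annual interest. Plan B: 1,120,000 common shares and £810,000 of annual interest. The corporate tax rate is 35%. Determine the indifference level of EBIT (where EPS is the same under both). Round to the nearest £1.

Set EPS_A = EPS_B: (EBIT − £51,000)(1 − 0.35) ÷ 1,710,000 = (EBIT − £810,000)(1 − 0.35) ÷ 1,120,000.
Cancelling (1 − t) and cross-multiplying: 1,120,000·(EBIT − 51,000) = 1,710,000·(EBIT − 810,000).
Solving, EBIT = (810,000·1,710,000 − 51,000·1,120,000) / (1,710,000 − 1,120,000) = 1,327,980,000,000 / 590,000 = 2,250,813.56.

£2,250,814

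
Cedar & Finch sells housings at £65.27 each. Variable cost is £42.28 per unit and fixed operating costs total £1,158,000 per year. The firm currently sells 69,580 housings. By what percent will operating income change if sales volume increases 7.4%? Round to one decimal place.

+26.8%

At 69,580 units, contribution = 69,580 × £22.99 = £1,599,644.20.
EBIT = £1,599,644.20 − £1,158,000 = £441,644.20.
So DOL = total CM / EBIT = £1,599,644.20 / £441,644.20 = 3.6220.
%ΔEBIT = DOL × %ΔSales = 3.6220 × +7.4% = +26.8%.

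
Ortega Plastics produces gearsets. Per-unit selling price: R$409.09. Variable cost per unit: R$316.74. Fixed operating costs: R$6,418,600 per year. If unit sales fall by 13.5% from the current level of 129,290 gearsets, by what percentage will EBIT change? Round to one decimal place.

-29.2%

Contribution at this volume is 129,290 × R$92.35 = R$11,939,931.50.
Subtracting fixed costs: EBIT = R$11,939,931.50 − R$6,418,600 = R$5,521,331.50.
Degree of operating leverage = R$11,939,931.50 / R$5,521,331.50 = 2.1625.
Operating income changes by 2.1625 × -13.5% = -29.2%.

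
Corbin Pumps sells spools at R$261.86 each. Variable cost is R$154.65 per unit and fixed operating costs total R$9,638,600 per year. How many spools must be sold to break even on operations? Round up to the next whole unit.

Each unit contributes R$261.86 − R$154.65 = R$107.21.
Units to break even: R$9,638,600 ÷ R$107.21 = 89,903.93, rounded up to 89,904.

89,904 spools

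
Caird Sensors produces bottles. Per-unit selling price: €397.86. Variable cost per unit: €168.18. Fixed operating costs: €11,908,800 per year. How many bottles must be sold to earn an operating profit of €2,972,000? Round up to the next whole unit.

64,790 bottles

Contribution margin per unit = €397.86 − €168.18 = €229.68.
Need Q such that Q × €229.68 − €11,908,800 = €2,972,000, i.e. Q = €14,880,800 / €229.68 = 64,789.27 → 64,790.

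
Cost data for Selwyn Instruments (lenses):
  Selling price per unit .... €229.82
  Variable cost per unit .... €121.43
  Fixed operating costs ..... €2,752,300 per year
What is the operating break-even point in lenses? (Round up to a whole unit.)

25,393 lenses

Unit CM = price − variable cost = €229.82 − €121.43 = €108.39.
Break-even volume = fixed costs ÷ CM per unit = €2,752,300 ÷ €108.39 = 25,392.56, so 25,393 lenses.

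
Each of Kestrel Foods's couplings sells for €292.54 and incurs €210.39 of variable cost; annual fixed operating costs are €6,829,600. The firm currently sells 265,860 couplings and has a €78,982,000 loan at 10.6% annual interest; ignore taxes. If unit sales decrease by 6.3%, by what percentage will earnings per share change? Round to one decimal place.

-20.7%

Total contribution margin = 265,860 × €82.15 = €21,840,399.00.
Operating income = contribution − fixed costs = €21,840,399.00 − €6,829,600 = €15,010,799.00.
After interest of €8,372,092.00, pre-tax earnings = €6,638,707.00.
DCL = total CM / (EBIT − I) = €21,840,399.00 / €6,638,707.00 = 3.2899.
%ΔEPS = DCL × %ΔSales = 3.2899 × -6.3% = -20.7%.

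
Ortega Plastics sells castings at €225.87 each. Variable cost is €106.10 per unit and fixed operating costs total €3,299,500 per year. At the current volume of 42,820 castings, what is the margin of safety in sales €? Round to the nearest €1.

€3,449,343

Each unit contributes €225.87 − €106.10 = €119.77. Break-even units = €3,299,500 ÷ €119.77 = 27,548.63; break-even revenue = 27,548.63 × €225.87 = €6,222,410.16.
Current sales = 42,820 × €225.87 = €9,671,753.40.
Margin of safety = €9,671,753.40 − €6,222,410.16 = €3,449,343.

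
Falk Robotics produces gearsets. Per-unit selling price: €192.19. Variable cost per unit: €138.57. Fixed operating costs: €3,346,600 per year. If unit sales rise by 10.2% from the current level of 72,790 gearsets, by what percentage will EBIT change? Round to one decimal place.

Total contribution margin = 72,790 × €53.62 = €3,902,999.80.
EBIT = €3,902,999.80 − €3,346,600 = €556,399.80.
So DOL = total CM / EBIT = €3,902,999.80 / €556,399.80 = 7.0147.
So EBIT moves 7.0147 × (+10.2%) = +71.6%.

+71.6%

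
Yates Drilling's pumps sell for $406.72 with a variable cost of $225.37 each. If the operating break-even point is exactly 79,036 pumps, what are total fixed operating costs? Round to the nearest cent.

Unit CM = price − variable cost = $406.72 − $225.37 = $181.35.
Fixed costs = break-even units × CM = 79,036 × $181.35 = $14,333,178.60.

$14,333,178.60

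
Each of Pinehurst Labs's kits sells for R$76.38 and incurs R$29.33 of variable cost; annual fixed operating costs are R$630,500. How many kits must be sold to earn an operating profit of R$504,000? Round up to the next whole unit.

Contribution margin per unit = R$76.38 − R$29.33 = R$47.05.
Required volume = (fixed costs + target profit) ÷ CM = (R$630,500 + R$504,000) ÷ R$47.05 = 24,112.65, so 24,113 kits.

24,113 kits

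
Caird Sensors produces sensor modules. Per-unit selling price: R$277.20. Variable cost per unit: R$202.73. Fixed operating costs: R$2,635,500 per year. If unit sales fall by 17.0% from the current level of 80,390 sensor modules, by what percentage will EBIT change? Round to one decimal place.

-30.4%

Contribution at this volume is 80,390 × R$74.47 = R$5,986,643.30.
EBIT = R$5,986,643.30 − R$2,635,500 = R$3,351,143.30.
Degree of operating leverage = R$5,986,643.30 / R$3,351,143.30 = 1.7864.
Operating income changes by 1.7864 × -17.0% = -30.4%.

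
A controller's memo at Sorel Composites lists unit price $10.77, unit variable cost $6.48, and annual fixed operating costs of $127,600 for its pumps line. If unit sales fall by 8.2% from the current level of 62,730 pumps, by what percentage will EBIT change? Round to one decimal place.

-15.6%

Total contribution margin = 62,730 × $4.29 = $269,111.70.
EBIT = $269,111.70 − $127,600 = $141,511.70.
DOL = contribution ÷ EBIT = $269,111.70 ÷ $141,511.70 = 1.9017.
So EBIT moves 1.9017 × (-8.2%) = -15.6%.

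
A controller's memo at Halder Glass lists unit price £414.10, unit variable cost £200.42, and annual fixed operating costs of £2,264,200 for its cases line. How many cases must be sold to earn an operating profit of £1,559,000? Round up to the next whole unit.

17,893 cases

Each unit contributes £414.10 − £200.42 = £213.68.
Need Q such that Q × £213.68 − £2,264,200 = £1,559,000, i.e. Q = £3,823,200 / £213.68 = 17,892.18 → 17,893.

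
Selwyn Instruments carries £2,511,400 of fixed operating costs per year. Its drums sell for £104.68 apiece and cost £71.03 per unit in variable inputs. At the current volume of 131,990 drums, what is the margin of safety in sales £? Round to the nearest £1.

Contribution margin per unit = £104.68 − £71.03 = £33.65. Break-even units = £2,511,400 ÷ £33.65 = 74,632.99; break-even revenue = 74,632.99 × £104.68 = £7,812,581.04.
Actual sales revenue = 131,990 × £104.68 = £13,816,713.20.
Margin of safety = £13,816,713.20 − £7,812,581.04 = £6,004,132.

£6,004,132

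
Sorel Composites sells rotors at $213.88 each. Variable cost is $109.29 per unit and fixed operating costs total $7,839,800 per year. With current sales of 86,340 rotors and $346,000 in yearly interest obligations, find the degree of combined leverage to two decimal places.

10.69

Total contribution margin = 86,340 × $104.59 = $9,030,300.60.
Subtracting fixed costs: EBIT = $9,030,300.60 − $7,839,800 = $1,190,500.60. Interest = $346,000.00.
DOL = $9,030,300.60 ÷ $1,190,500.60 = 7.5853; DFL = $1,190,500.60 ÷ $844,500.60 = 1.4097.
DCL = DOL × DFL = 7.5853 × 1.4097 = 10.6930.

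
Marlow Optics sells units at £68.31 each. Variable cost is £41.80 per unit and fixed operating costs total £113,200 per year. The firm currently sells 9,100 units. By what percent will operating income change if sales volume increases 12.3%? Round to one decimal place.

+23.2%

Total contribution margin = 9,100 × £26.51 = £241,241.00.
Operating income = contribution − fixed costs = £241,241.00 − £113,200 = £128,041.00.
So DOL = total CM / EBIT = £241,241.00 / £128,041.00 = 1.8841.
Operating income changes by 1.8841 × +12.3% = +23.2%.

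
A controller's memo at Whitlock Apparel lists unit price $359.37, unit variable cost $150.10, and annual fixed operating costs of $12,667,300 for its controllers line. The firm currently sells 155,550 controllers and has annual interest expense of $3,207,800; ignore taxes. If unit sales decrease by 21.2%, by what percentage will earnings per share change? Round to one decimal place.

At 155,550 units, contribution = 155,550 × $209.27 = $32,551,948.50.
Subtracting fixed costs: EBIT = $32,551,948.50 − $12,667,300 = $19,884,648.50.
Interest = $3,207,800.00, so EBIT − I = $16,676,848.50.
Degree of combined leverage = contribution ÷ (EBIT − I) = $32,551,948.50 ÷ $16,676,848.50 = 1.9519.
%ΔEPS = DCL × %ΔSales = 1.9519 × -21.2% = -41.4%.

-41.4%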